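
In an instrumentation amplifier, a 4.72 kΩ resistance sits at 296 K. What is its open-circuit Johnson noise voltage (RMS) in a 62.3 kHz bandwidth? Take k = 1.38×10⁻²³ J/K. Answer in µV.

2.19 µV

V_n = √(4kTRB)
4kTRB = 4 × 1.38×10⁻²³ × 296 × 4.72×10³ × 6.23×10⁴ = 4.80×10⁻¹² V²
V_n = √(4.80×10⁻¹²) = 2.19×10⁻⁶ V = 2.19 µV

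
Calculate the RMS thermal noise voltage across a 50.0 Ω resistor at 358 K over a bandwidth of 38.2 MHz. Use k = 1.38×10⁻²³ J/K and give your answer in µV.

V_n = √(4kTRB)
4kTRB = 4 × 1.38×10⁻²³ × 358 × 5.00×10¹ × 3.82×10⁷ = 3.77×10⁻¹¹ V²
V_n = √(3.77×10⁻¹¹) = 6.14×10⁻⁶ V = 6.14 µV

6.14 µV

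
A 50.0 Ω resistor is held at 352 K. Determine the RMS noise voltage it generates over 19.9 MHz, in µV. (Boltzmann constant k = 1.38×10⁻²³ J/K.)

V_n = √(4kTRB)
4kTRB = 4 × 1.38×10⁻²³ × 352 × 5.00×10¹ × 1.99×10⁷ = 1.93×10⁻¹¹ V²
V_n = √(1.93×10⁻¹¹) = 4.40×10⁻⁶ V = 4.40 µV

4.40 µV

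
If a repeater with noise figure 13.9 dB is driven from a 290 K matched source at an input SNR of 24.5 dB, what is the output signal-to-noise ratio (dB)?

10.6 dB

By definition F = SNR_in/SNR_out, so in dB: SNR_out = SNR_in − NF
SNR_out = 24.5 − 13.9 = 10.6 dB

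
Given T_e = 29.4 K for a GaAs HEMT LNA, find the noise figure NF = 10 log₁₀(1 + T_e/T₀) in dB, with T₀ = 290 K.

0.419 dB

F = 1 + T_e/T₀ = 1 + 29.4/290 = 1.10138
NF = 10 log₁₀(1.10138) = 0.419 dB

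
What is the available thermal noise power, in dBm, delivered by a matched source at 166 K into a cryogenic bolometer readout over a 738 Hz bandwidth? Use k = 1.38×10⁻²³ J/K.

−147.7 dBm

P_n = kTB = 1.38×10⁻²³ × 166 × 7.38×10² = 1.69×10⁻¹⁸ W
In dBm: 10 log₁₀(1.69×10⁻¹⁸ / 10⁻³) = −147.7 dBm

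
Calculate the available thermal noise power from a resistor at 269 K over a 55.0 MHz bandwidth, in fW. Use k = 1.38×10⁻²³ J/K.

204 fW

P_n = kTB = 1.38×10⁻²³ × 269 × 5.50×10⁷ = 2.04×10⁻¹³ W = 204 fW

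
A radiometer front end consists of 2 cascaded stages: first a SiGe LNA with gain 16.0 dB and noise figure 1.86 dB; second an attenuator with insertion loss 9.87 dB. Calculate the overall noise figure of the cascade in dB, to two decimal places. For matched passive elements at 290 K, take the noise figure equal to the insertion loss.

2.44 dB

Convert to linear (a loss of L dB is a gain of −L dB): F_i = 10^(NF_i/10), G_i = 10^(G_i,dB/10)
  Stage 1: F_1 = 10^(1.86/10) = 1.535, G_1 = 10^(16.0/10) = 39.81
  Stage 2: F_2 = 10^(9.87/10) = 9.705, G_2 = 10^(−9.87/10) = 0.1030
Friis cascade:
  F = 1.535 + (9.705 − 1)/39.81 = 1.753
NF = 10 log₁₀(1.753) = 2.44 dB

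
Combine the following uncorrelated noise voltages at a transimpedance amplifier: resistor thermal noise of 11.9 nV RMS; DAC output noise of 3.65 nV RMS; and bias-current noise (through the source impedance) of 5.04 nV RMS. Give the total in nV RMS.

13.4 nV

Uncorrelated sources add in power (mean-square): V_tot = √(ΣV_i²)
V_tot = √[(1.19×10⁻⁸)² + (3.65×10⁻⁹)² + (5.04×10⁻⁹)²] = 1.34×10⁻⁸ V = 13.4 nV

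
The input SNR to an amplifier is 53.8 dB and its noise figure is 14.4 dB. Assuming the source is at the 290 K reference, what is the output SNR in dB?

39.4 dB

By definition F = SNR_in/SNR_out, so in dB: SNR_out = SNR_in − NF
SNR_out = 53.8 − 14.4 = 39.4 dB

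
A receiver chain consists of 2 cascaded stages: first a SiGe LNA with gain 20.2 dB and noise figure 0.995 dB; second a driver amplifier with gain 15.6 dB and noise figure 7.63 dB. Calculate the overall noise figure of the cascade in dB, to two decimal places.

1.15 dB

Convert to linear (a loss of L dB is a gain of −L dB): F_i = 10^(NF_i/10), G_i = 10^(G_i,dB/10)
  Stage 1: F_1 = 10^(0.995/10) = 1.257, G_1 = 10^(20.2/10) = 104.7
  Stage 2: F_2 = 10^(7.63/10) = 5.794, G_2 = 10^(15.6/10) = 36.31
Friis cascade:
  F = 1.257 + (5.794 − 1)/104.7 = 1.303
NF = 10 log₁₀(1.303) = 1.15 dB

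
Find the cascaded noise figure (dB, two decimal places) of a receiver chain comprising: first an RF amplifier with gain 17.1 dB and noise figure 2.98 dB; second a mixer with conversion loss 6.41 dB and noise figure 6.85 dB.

3.14 dB

Convert to linear (a loss of L dB is a gain of −L dB): F_i = 10^(NF_i/10), G_i = 10^(G_i,dB/10)
  Stage 1: F_1 = 10^(2.98/10) = 1.986, G_1 = 10^(17.1/10) = 51.29
  Stage 2: F_2 = 10^(6.85/10) = 4.842, G_2 = 10^(−6.41/10) = 0.2286
Friis cascade:
  F = 1.986 + (4.842 − 1)/51.29 = 2.061
NF = 10 log₁₀(2.061) = 3.14 dB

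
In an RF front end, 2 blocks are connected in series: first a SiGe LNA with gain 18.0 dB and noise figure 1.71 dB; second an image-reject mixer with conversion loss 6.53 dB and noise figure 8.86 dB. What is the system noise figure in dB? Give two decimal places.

2.01 dB

Convert to linear (a loss of L dB is a gain of −L dB): F_i = 10^(NF_i/10), G_i = 10^(G_i,dB/10)
  Stage 1: F_1 = 10^(1.71/10) = 1.483, G_1 = 10^(18.0/10) = 63.10
  Stage 2: F_2 = 10^(8.86/10) = 7.691, G_2 = 10^(−6.53/10) = 0.2223
Friis cascade:
  F = 1.483 + (7.691 − 1)/63.10 = 1.589
NF = 10 log₁₀(1.589) = 2.01 dB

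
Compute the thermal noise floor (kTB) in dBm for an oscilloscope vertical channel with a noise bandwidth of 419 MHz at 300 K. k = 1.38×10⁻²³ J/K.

P_n = kTB = 1.38×10⁻²³ × 300 × 4.19×10⁸ = 1.73×10⁻¹² W
In dBm: 10 log₁₀(1.73×10⁻¹² / 10⁻³) = −87.6 dBm

−87.6 dBm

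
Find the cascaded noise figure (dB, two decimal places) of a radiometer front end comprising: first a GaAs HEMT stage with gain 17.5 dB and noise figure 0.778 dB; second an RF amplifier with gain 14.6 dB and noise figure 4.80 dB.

0.91 dB

Convert to linear (a loss of L dB is a gain of −L dB): F_i = 10^(NF_i/10), G_i = 10^(G_i,dB/10)
  Stage 1: F_1 = 10^(0.778/10) = 1.196, G_1 = 10^(17.5/10) = 56.23
  Stage 2: F_2 = 10^(4.80/10) = 3.020, G_2 = 10^(14.6/10) = 28.84
Friis cascade:
  F = 1.196 + (3.020 − 1)/56.23 = 1.232
NF = 10 log₁₀(1.232) = 0.91 dB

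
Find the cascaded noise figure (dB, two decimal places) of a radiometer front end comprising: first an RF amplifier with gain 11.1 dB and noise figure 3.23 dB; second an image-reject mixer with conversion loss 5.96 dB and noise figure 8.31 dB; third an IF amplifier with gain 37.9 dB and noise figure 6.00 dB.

5.40 dB

Convert to linear (a loss of L dB is a gain of −L dB): F_i = 10^(NF_i/10), G_i = 10^(G_i,dB/10)
  Stage 1: F_1 = 10^(3.23/10) = 2.104, G_1 = 10^(11.1/10) = 12.88
  Stage 2: F_2 = 10^(8.31/10) = 6.776, G_2 = 10^(−5.96/10) = 0.2535
  Stage 3: F_3 = 10^(6.00/10) = 3.981, G_3 = 10^(37.9/10) = 6166
Friis cascade:
  F = 2.104 + (6.776 − 1)/12.88 + (3.981 − 1)/3.266 = 3.465
NF = 10 log₁₀(3.465) = 5.40 dB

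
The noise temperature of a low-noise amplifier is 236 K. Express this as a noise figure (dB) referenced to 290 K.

2.59 dB

F = 1 + T_e/T₀ = 1 + 236/290 = 1.81379
NF = 10 log₁₀(1.81379) = 2.59 dB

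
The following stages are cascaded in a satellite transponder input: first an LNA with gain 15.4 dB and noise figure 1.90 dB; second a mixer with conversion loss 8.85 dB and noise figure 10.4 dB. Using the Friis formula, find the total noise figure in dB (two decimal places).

2.64 dB

Convert to linear (a loss of L dB is a gain of −L dB): F_i = 10^(NF_i/10), G_i = 10^(G_i,dB/10)
  Stage 1: F_1 = 10^(1.90/10) = 1.549, G_1 = 10^(15.4/10) = 34.67
  Stage 2: F_2 = 10^(10.4/10) = 10.96, G_2 = 10^(−8.85/10) = 0.1303
Friis cascade:
  F = 1.549 + (10.96 − 1)/34.67 = 1.836
NF = 10 log₁₀(1.836) = 2.64 dB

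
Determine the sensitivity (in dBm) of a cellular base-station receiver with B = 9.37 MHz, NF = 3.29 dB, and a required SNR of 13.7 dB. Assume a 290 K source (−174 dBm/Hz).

−87.3 dBm

Sensitivity = −174 + 10 log₁₀(B) + NF + SNR_min
= −174 + 69.72 + 3.29 + 13.7
= −87.29 dBm → −87.3 dBm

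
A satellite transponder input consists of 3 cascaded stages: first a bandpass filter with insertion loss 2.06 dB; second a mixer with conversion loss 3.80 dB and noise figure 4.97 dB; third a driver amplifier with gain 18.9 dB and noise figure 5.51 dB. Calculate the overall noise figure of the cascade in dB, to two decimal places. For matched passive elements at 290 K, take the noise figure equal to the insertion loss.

Convert to linear (a loss of L dB is a gain of −L dB): F_i = 10^(NF_i/10), G_i = 10^(G_i,dB/10)
  Stage 1: F_1 = 10^(2.06/10) = 1.607, G_1 = 10^(−2.06/10) = 0.6223
  Stage 2: F_2 = 10^(4.97/10) = 3.141, G_2 = 10^(−3.80/10) = 0.4169
  Stage 3: F_3 = 10^(5.51/10) = 3.556, G_3 = 10^(18.9/10) = 77.62
Friis cascade:
  F = 1.607 + (3.141 − 1)/0.6223 + (3.556 − 1)/0.2594 = 14.90
NF = 10 log₁₀(14.90) = 11.73 dB

11.73 dB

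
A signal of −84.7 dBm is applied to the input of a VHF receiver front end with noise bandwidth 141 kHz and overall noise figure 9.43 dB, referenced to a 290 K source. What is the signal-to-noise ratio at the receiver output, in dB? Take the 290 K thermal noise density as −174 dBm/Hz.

28.4 dB

Noise floor: N = −174 + 10 log₁₀(B) + NF
10 log₁₀(1.41×10⁵) = 51.49 dB
N = −174 + 51.49 + 9.43 = −113.08 dBm
SNR = P_sig − N = −84.7 − (−113.08) = 28.38 dB → 28.4 dB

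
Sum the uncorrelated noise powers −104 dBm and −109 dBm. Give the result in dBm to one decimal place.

−102.8 dBm

Convert to linear, add, convert back:
P₁ = 3.98×10⁻¹⁴ W, P₂ = 1.26×10⁻¹⁴ W
P_tot = 5.24×10⁻¹⁴ W → 10 log₁₀(P_tot / 10⁻³) = −102.8 dBm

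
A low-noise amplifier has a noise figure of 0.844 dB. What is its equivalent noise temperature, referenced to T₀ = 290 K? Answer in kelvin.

F = 10^(0.844/10) = 1.21451
T_e = (F − 1)·T₀ = (1.21451 − 1) × 290 = 62.2 K

62.2 K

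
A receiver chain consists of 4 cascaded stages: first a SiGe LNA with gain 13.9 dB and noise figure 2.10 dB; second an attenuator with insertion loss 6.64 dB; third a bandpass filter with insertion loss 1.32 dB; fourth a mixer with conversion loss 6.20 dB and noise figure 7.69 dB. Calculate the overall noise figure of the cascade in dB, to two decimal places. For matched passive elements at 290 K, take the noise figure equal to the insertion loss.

4.88 dB

Convert to linear (a loss of L dB is a gain of −L dB): F_i = 10^(NF_i/10), G_i = 10^(G_i,dB/10)
  Stage 1: F_1 = 10^(2.10/10) = 1.622, G_1 = 10^(13.9/10) = 24.55
  Stage 2: F_2 = 10^(6.64/10) = 4.613, G_2 = 10^(−6.64/10) = 0.2168
  Stage 3: F_3 = 10^(1.32/10) = 1.355, G_3 = 10^(−1.32/10) = 0.7379
  Stage 4: F_4 = 10^(7.69/10) = 5.875, G_4 = 10^(−6.20/10) = 0.2399
Friis cascade:
  F = 1.622 + (4.613 − 1)/24.55 + (1.355 − 1)/5.321 + (5.875 − 1)/3.926 = 3.077
NF = 10 log₁₀(3.077) = 4.88 dB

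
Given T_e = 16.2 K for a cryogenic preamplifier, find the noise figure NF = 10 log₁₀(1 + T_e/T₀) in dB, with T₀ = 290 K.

F = 1 + T_e/T₀ = 1 + 16.2/290 = 1.05586
NF = 10 log₁₀(1.05586) = 0.236 dB

0.236 dB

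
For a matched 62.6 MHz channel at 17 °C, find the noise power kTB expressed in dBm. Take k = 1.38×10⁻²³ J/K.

T = 17 °C + 273.15 = 290.15 K
P_n = kTB = 1.38×10⁻²³ × 290.15 × 6.26×10⁷ = 2.51×10⁻¹³ W
In dBm: 10 log₁₀(2.51×10⁻¹³ / 10⁻³) = −96.0 dBm

−96.0 dBm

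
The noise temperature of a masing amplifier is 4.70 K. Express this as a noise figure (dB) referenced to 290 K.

0.070 dB

F = 1 + T_e/T₀ = 1 + 4.70/290 = 1.01621
NF = 10 log₁₀(1.01621) = 0.070 dB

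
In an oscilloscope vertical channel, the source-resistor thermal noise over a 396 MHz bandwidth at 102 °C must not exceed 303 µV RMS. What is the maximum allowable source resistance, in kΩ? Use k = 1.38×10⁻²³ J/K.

T = 102 °C + 273.15 = 375.15 K
Johnson–Nyquist: V_n = √(4kTRB) ⇒ R = V_n² / (4kTB)
4kTB = 4 × 1.38×10⁻²³ × 375.15 × 3.96×10⁸ = 8.20×10⁻¹²
R = (3.03×10⁻⁴)² / 8.20×10⁻¹² = 1.12×10⁴ Ω = 11.2 kΩ

11.2 kΩ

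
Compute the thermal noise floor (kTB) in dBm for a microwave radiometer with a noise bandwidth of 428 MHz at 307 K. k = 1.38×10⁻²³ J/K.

−87.4 dBm

P_n = kTB = 1.38×10⁻²³ × 307 × 4.28×10⁸ = 1.81×10⁻¹² W
In dBm: 10 log₁₀(1.81×10⁻¹² / 10⁻³) = −87.4 dBm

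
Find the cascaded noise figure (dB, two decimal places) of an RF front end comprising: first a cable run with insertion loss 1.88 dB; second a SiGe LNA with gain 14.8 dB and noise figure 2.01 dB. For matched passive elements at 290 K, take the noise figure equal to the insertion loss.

Convert to linear (a loss of L dB is a gain of −L dB): F_i = 10^(NF_i/10), G_i = 10^(G_i,dB/10)
  Stage 1: F_1 = 10^(1.88/10) = 1.542, G_1 = 10^(−1.88/10) = 0.6486
  Stage 2: F_2 = 10^(2.01/10) = 1.589, G_2 = 10^(14.8/10) = 30.20
Friis cascade:
  F = 1.542 + (1.589 − 1)/0.6486 = 2.449
NF = 10 log₁₀(2.449) = 3.89 dB

3.89 dB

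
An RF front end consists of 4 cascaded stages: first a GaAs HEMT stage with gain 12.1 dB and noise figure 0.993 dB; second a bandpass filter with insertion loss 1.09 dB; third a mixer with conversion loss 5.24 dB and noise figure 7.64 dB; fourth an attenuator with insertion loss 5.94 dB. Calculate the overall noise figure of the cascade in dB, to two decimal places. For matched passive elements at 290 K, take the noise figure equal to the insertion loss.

3.86 dB

Convert to linear (a loss of L dB is a gain of −L dB): F_i = 10^(NF_i/10), G_i = 10^(G_i,dB/10)
  Stage 1: F_1 = 10^(0.993/10) = 1.257, G_1 = 10^(12.1/10) = 16.22
  Stage 2: F_2 = 10^(1.09/10) = 1.285, G_2 = 10^(−1.09/10) = 0.7780
  Stage 3: F_3 = 10^(7.64/10) = 5.808, G_3 = 10^(−5.24/10) = 0.2992
  Stage 4: F_4 = 10^(5.94/10) = 3.926, G_4 = 10^(−5.94/10) = 0.2547
Friis cascade:
  F = 1.257 + (1.285 − 1)/16.22 + (5.808 − 1)/12.62 + (3.926 − 1)/3.776 = 2.431
NF = 10 log₁₀(2.431) = 3.86 dB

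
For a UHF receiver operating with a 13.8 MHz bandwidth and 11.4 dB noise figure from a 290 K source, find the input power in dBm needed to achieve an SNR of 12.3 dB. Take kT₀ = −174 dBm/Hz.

Sensitivity = −174 + 10 log₁₀(B) + NF + SNR_min
= −174 + 71.4 + 11.4 + 12.3
= −78.9 dBm → −78.9 dBm

−78.9 dBm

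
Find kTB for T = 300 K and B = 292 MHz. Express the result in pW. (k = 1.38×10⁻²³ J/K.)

P_n = kTB = 1.38×10⁻²³ × 300 × 2.92×10⁸ = 1.21×10⁻¹² W = 1.21 pW

1.21 pW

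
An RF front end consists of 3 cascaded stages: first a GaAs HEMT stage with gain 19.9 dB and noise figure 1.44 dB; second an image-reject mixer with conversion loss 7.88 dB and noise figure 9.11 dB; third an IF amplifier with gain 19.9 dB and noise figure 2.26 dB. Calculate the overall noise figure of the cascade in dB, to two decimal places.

Convert to linear (a loss of L dB is a gain of −L dB): F_i = 10^(NF_i/10), G_i = 10^(G_i,dB/10)
  Stage 1: F_1 = 10^(1.44/10) = 1.393, G_1 = 10^(19.9/10) = 97.72
  Stage 2: F_2 = 10^(9.11/10) = 8.147, G_2 = 10^(−7.88/10) = 0.1629
  Stage 3: F_3 = 10^(2.26/10) = 1.683, G_3 = 10^(19.9/10) = 97.72
Friis cascade:
  F = 1.393 + (8.147 − 1)/97.72 + (1.683 − 1)/15.92 = 1.509
NF = 10 log₁₀(1.509) = 1.79 dB

1.79 dB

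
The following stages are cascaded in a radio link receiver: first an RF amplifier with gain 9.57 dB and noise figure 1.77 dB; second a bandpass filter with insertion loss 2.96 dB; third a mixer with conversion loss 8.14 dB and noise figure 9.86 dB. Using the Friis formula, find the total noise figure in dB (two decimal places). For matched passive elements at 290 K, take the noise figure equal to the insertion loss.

Convert to linear (a loss of L dB is a gain of −L dB): F_i = 10^(NF_i/10), G_i = 10^(G_i,dB/10)
  Stage 1: F_1 = 10^(1.77/10) = 1.503, G_1 = 10^(9.57/10) = 9.057
  Stage 2: F_2 = 10^(2.96/10) = 1.977, G_2 = 10^(−2.96/10) = 0.5058
  Stage 3: F_3 = 10^(9.86/10) = 9.683, G_3 = 10^(−8.14/10) = 0.1535
Friis cascade:
  F = 1.503 + (1.977 − 1)/9.057 + (9.683 − 1)/4.581 = 3.506
NF = 10 log₁₀(3.506) = 5.45 dB

5.45 dB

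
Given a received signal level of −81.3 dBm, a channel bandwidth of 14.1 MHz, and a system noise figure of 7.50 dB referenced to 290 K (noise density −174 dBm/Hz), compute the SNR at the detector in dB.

13.7 dB

Noise floor: N = −174 + 10 log₁₀(B) + NF
10 log₁₀(1.41×10⁷) = 71.49 dB
N = −174 + 71.49 + 7.50 = −95.01 dBm
SNR = P_sig − N = −81.3 − (−95.01) = 13.71 dB → 13.7 dB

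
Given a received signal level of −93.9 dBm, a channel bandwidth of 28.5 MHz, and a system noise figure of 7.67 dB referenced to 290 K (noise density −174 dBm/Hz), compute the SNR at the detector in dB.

Noise floor: N = −174 + 10 log₁₀(B) + NF
10 log₁₀(2.85×10⁷) = 74.55 dB
N = −174 + 74.55 + 7.67 = −91.78 dBm
SNR = P_sig − N = −93.9 − (−91.78) = −2.12 dB → −2.1 dB

−2.1 dB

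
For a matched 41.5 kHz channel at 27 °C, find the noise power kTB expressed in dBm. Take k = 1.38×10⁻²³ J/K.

−127.6 dBm

T = 27 °C + 273.15 = 300.15 K
P_n = kTB = 1.38×10⁻²³ × 300.15 × 4.15×10⁴ = 1.72×10⁻¹⁶ W
In dBm: 10 log₁₀(1.72×10⁻¹⁶ / 10⁻³) = −127.6 dBm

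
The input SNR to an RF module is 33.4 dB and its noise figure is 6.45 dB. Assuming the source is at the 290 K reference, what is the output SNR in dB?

By definition F = SNR_in/SNR_out, so in dB: SNR_out = SNR_in − NF
SNR_out = 33.4 − 6.45 = 26.95 dB

26.95 dB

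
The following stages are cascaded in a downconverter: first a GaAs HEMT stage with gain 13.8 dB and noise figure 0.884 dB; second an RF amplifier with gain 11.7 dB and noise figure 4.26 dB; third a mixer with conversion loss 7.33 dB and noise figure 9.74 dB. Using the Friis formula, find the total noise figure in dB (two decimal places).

1.20 dB

Convert to linear (a loss of L dB is a gain of −L dB): F_i = 10^(NF_i/10), G_i = 10^(G_i,dB/10)
  Stage 1: F_1 = 10^(0.884/10) = 1.226, G_1 = 10^(13.8/10) = 23.99
  Stage 2: F_2 = 10^(4.26/10) = 2.667, G_2 = 10^(11.7/10) = 14.79
  Stage 3: F_3 = 10^(9.74/10) = 9.419, G_3 = 10^(−7.33/10) = 0.1849
Friis cascade:
  F = 1.226 + (2.667 − 1)/23.99 + (9.419 − 1)/354.8 = 1.319
NF = 10 log₁₀(1.319) = 1.20 dB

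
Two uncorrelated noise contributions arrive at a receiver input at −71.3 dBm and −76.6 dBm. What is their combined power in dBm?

Convert to linear, add, convert back:
P₁ = 7.41×10⁻¹¹ W, P₂ = 2.19×10⁻¹¹ W
P_tot = 9.60×10⁻¹¹ W → 10 log₁₀(P_tot / 10⁻³) = −70.2 dBm

−70.2 dBm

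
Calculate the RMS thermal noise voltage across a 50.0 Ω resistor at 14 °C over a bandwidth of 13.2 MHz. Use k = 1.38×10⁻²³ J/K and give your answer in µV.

T = 14 °C + 273.15 = 287.15 K
V_n = √(4kTRB)
4kTRB = 4 × 1.38×10⁻²³ × 287.15 × 5.00×10¹ × 1.32×10⁷ = 1.05×10⁻¹¹ V²
V_n = √(1.05×10⁻¹¹) = 3.23×10⁻⁶ V = 3.23 µV

3.23 µV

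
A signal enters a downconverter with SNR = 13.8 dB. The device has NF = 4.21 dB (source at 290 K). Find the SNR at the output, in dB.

By definition F = SNR_in/SNR_out, so in dB: SNR_out = SNR_in − NF
SNR_out = 13.8 − 4.21 = 9.59 dB

9.59 dB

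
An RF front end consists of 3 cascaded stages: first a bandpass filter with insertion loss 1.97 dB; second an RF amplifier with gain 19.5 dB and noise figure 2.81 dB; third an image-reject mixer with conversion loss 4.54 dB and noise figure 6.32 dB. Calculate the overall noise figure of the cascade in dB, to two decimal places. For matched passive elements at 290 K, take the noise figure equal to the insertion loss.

Convert to linear (a loss of L dB is a gain of −L dB): F_i = 10^(NF_i/10), G_i = 10^(G_i,dB/10)
  Stage 1: F_1 = 10^(1.97/10) = 1.574, G_1 = 10^(−1.97/10) = 0.6353
  Stage 2: F_2 = 10^(2.81/10) = 1.910, G_2 = 10^(19.5/10) = 89.13
  Stage 3: F_3 = 10^(6.32/10) = 4.285, G_3 = 10^(−4.54/10) = 0.3516
Friis cascade:
  F = 1.574 + (1.910 − 1)/0.6353 + (4.285 − 1)/56.62 = 3.064
NF = 10 log₁₀(3.064) = 4.86 dB

4.86 dB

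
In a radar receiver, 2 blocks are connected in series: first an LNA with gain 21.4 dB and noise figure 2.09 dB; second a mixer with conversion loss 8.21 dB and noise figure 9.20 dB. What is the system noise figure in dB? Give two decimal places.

Convert to linear (a loss of L dB is a gain of −L dB): F_i = 10^(NF_i/10), G_i = 10^(G_i,dB/10)
  Stage 1: F_1 = 10^(2.09/10) = 1.618, G_1 = 10^(21.4/10) = 138.0
  Stage 2: F_2 = 10^(9.20/10) = 8.318, G_2 = 10^(−8.21/10) = 0.1510
Friis cascade:
  F = 1.618 + (8.318 − 1)/138.0 = 1.671
NF = 10 log₁₀(1.671) = 2.23 dB

2.23 dB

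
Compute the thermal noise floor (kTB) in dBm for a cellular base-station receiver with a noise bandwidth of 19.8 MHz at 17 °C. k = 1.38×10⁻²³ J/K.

T = 17 °C + 273.15 = 290.15 K
P_n = kTB = 1.38×10⁻²³ × 290.15 × 1.98×10⁷ = 7.93×10⁻¹⁴ W
In dBm: 10 log₁₀(7.93×10⁻¹⁴ / 10⁻³) = −101.0 dBm

−101.0 dBm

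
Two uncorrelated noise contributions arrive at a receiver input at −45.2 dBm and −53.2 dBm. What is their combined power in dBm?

Convert to linear, add, convert back:
P₁ = 3.02×10⁻⁸ W, P₂ = 4.79×10⁻⁹ W
P_tot = 3.50×10⁻⁸ W → 10 log₁₀(P_tot / 10⁻³) = −44.6 dBm

−44.6 dBm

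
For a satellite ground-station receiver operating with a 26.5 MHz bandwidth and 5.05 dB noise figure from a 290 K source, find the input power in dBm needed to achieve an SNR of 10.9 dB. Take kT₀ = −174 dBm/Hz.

Sensitivity = −174 + 10 log₁₀(B) + NF + SNR_min
= −174 + 74.23 + 5.05 + 10.9
= −83.82 dBm → −83.8 dBm

−83.8 dBm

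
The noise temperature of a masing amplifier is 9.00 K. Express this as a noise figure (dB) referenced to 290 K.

F = 1 + T_e/T₀ = 1 + 9.00/290 = 1.03103
NF = 10 log₁₀(1.03103) = 0.133 dB

0.133 dB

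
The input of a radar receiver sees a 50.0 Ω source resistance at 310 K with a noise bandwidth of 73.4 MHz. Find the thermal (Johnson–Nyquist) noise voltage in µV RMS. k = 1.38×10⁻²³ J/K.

V_n = √(4kTRB)
4kTRB = 4 × 1.38×10⁻²³ × 310 × 5.00×10¹ × 7.34×10⁷ = 6.28×10⁻¹¹ V²
V_n = √(6.28×10⁻¹¹) = 7.92×10⁻⁶ V = 7.92 µV

7.92 µV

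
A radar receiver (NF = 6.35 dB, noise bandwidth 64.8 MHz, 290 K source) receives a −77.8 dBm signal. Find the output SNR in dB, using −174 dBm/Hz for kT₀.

11.7 dB

Noise floor: N = −174 + 10 log₁₀(B) + NF
10 log₁₀(6.48×10⁷) = 78.12 dB
N = −174 + 78.12 + 6.35 = −89.53 dBm
SNR = P_sig − N = −77.8 − (−89.53) = 11.73 dB → 11.7 dB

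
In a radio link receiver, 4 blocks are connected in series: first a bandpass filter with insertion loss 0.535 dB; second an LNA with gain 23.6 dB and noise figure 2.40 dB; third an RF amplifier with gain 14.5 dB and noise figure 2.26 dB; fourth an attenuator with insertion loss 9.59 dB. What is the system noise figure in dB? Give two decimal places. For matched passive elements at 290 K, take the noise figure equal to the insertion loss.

Convert to linear (a loss of L dB is a gain of −L dB): F_i = 10^(NF_i/10), G_i = 10^(G_i,dB/10)
  Stage 1: F_1 = 10^(0.535/10) = 1.131, G_1 = 10^(−0.535/10) = 0.8841
  Stage 2: F_2 = 10^(2.40/10) = 1.738, G_2 = 10^(23.6/10) = 229.1
  Stage 3: F_3 = 10^(2.26/10) = 1.683, G_3 = 10^(14.5/10) = 28.18
  Stage 4: F_4 = 10^(9.59/10) = 9.099, G_4 = 10^(−9.59/10) = 0.1099
Friis cascade:
  F = 1.131 + (1.738 − 1)/0.8841 + (1.683 − 1)/202.5 + (9.099 − 1)/5708 = 1.970
NF = 10 log₁₀(1.970) = 2.95 dB

2.95 dB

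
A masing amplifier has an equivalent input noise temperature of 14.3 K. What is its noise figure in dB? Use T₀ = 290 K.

F = 1 + T_e/T₀ = 1 + 14.3/290 = 1.04931
NF = 10 log₁₀(1.04931) = 0.209 dB

0.209 dB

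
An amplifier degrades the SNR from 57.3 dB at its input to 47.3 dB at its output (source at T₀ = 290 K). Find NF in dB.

10.0 dB

NF (dB) = SNR_in(dB) − SNR_out(dB) when the source is at T₀
NF = 57.3 − 47.3 = 10.0 dB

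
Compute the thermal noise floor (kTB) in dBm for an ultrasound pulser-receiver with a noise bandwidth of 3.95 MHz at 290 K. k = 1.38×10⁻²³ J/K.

P_n = kTB = 1.38×10⁻²³ × 290 × 3.95×10⁶ = 1.58×10⁻¹⁴ W
In dBm: 10 log₁₀(1.58×10⁻¹⁴ / 10⁻³) = −108.0 dBm

−108.0 dBm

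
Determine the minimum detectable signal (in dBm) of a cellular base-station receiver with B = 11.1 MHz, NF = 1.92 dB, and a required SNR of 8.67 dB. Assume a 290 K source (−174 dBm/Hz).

−93.0 dBm

Sensitivity = −174 + 10 log₁₀(B) + NF + SNR_min
= −174 + 70.45 + 1.92 + 8.67
= −92.96 dBm → −93.0 dBm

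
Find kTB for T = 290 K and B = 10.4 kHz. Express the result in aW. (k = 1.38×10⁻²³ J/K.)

P_n = kTB = 1.38×10⁻²³ × 290 × 1.04×10⁴ = 4.16×10⁻¹⁷ W = 41.6 aW

41.6 aW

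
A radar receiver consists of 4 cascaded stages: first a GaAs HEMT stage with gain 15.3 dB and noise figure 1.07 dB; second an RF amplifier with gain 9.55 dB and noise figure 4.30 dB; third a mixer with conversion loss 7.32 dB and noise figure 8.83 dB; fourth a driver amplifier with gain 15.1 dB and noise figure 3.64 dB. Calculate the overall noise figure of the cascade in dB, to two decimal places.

1.38 dB

Convert to linear (a loss of L dB is a gain of −L dB): F_i = 10^(NF_i/10), G_i = 10^(G_i,dB/10)
  Stage 1: F_1 = 10^(1.07/10) = 1.279, G_1 = 10^(15.3/10) = 33.88
  Stage 2: F_2 = 10^(4.30/10) = 2.692, G_2 = 10^(9.55/10) = 9.016
  Stage 3: F_3 = 10^(8.83/10) = 7.638, G_3 = 10^(−7.32/10) = 0.1854
  Stage 4: F_4 = 10^(3.64/10) = 2.312, G_4 = 10^(15.1/10) = 32.36
Friis cascade:
  F = 1.279 + (2.692 − 1)/33.88 + (7.638 − 1)/305.5 + (2.312 − 1)/56.62 = 1.374
NF = 10 log₁₀(1.374) = 1.38 dB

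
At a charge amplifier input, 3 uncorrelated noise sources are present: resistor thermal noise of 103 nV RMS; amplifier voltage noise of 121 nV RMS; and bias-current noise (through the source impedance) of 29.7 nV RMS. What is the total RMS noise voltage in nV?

Uncorrelated sources add in power (mean-square): V_tot = √(ΣV_i²)
V_tot = √[(1.03×10⁻⁷)² + (1.21×10⁻⁷)² + (2.97×10⁻⁸)²] = 1.62×10⁻⁷ V = 162 nV

162 nV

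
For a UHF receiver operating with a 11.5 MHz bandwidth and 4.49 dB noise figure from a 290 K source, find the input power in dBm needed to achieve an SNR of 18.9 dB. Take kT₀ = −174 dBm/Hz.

Sensitivity = −174 + 10 log₁₀(B) + NF + SNR_min
= −174 + 70.61 + 4.49 + 18.9
= −80.00 dBm → −80.0 dBm

−80.0 dBm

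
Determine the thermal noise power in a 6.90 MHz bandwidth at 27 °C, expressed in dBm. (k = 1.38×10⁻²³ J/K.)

−105.4 dBm

T = 27 °C + 273.15 = 300.15 K
P_n = kTB = 1.38×10⁻²³ × 300.15 × 6.90×10⁶ = 2.86×10⁻¹⁴ W
In dBm: 10 log₁₀(2.86×10⁻¹⁴ / 10⁻³) = −105.4 dBm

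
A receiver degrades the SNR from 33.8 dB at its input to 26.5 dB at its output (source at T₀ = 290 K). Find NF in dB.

7.3 dB

NF (dB) = SNR_in(dB) − SNR_out(dB) when the source is at T₀
NF = 33.8 − 26.5 = 7.3 dB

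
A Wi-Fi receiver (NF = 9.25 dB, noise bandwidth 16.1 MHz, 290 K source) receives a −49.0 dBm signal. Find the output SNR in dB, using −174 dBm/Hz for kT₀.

Noise floor: N = −174 + 10 log₁₀(B) + NF
10 log₁₀(1.61×10⁷) = 72.07 dB
N = −174 + 72.07 + 9.25 = −92.68 dBm
SNR = P_sig − N = −49.0 − (−92.68) = 43.68 dB → 43.7 dB

43.7 dB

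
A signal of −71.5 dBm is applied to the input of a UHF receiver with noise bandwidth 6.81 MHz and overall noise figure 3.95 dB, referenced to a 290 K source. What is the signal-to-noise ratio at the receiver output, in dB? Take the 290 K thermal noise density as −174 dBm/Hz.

30.2 dB

Noise floor: N = −174 + 10 log₁₀(B) + NF
10 log₁₀(6.81×10⁶) = 68.33 dB
N = −174 + 68.33 + 3.95 = −101.72 dBm
SNR = P_sig − N = −71.5 − (−101.72) = 30.22 dB → 30.2 dB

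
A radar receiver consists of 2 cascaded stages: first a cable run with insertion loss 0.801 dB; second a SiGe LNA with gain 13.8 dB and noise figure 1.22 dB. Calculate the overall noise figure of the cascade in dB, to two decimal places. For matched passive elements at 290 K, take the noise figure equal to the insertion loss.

Convert to linear (a loss of L dB is a gain of −L dB): F_i = 10^(NF_i/10), G_i = 10^(G_i,dB/10)
  Stage 1: F_1 = 10^(0.801/10) = 1.203, G_1 = 10^(−0.801/10) = 0.8316
  Stage 2: F_2 = 10^(1.22/10) = 1.324, G_2 = 10^(13.8/10) = 23.99
Friis cascade:
  F = 1.203 + (1.324 − 1)/0.8316 = 1.593
NF = 10 log₁₀(1.593) = 2.02 dB

2.02 dB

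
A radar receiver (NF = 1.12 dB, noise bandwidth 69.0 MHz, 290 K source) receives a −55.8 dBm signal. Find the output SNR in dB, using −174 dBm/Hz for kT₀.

Noise floor: N = −174 + 10 log₁₀(B) + NF
10 log₁₀(6.90×10⁷) = 78.39 dB
N = −174 + 78.39 + 1.12 = −94.49 dBm
SNR = P_sig − N = −55.8 − (−94.49) = 38.69 dB → 38.7 dB

38.7 dB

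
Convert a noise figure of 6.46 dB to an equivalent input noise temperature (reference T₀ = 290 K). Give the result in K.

994 K

F = 10^(6.46/10) = 4.42588
T_e = (F − 1)·T₀ = (4.42588 − 1) × 290 = 994 K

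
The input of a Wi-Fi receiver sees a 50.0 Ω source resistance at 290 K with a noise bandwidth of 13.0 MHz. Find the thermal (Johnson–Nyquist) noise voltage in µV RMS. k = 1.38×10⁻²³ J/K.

V_n = √(4kTRB)
4kTRB = 4 × 1.38×10⁻²³ × 290 × 5.00×10¹ × 1.30×10⁷ = 1.04×10⁻¹¹ V²
V_n = √(1.04×10⁻¹¹) = 3.23×10⁻⁶ V = 3.23 µV

3.23 µV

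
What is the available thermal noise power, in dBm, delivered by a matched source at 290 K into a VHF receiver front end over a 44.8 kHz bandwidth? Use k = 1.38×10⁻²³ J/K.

−127.5 dBm

P_n = kTB = 1.38×10⁻²³ × 290 × 4.48×10⁴ = 1.79×10⁻¹⁶ W
In dBm: 10 log₁₀(1.79×10⁻¹⁶ / 10⁻³) = −127.5 dBm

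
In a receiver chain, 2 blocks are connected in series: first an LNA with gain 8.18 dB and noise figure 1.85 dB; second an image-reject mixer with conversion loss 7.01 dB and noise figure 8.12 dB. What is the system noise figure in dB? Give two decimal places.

3.74 dB

Convert to linear (a loss of L dB is a gain of −L dB): F_i = 10^(NF_i/10), G_i = 10^(G_i,dB/10)
  Stage 1: F_1 = 10^(1.85/10) = 1.531, G_1 = 10^(8.18/10) = 6.577
  Stage 2: F_2 = 10^(8.12/10) = 6.486, G_2 = 10^(−7.01/10) = 0.1991
Friis cascade:
  F = 1.531 + (6.486 − 1)/6.577 = 2.365
NF = 10 log₁₀(2.365) = 3.74 dB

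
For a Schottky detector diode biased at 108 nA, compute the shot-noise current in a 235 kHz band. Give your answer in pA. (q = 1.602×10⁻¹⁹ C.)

90.2 pA

I_n = √(2qI·B)
2qI·B = 2 × 1.602×10⁻¹⁹ × 1.08×10⁻⁷ × 2.35×10⁵ = 8.13×10⁻²¹ A²
I_n = √(8.13×10⁻²¹) = 9.02×10⁻¹¹ A = 90.2 pA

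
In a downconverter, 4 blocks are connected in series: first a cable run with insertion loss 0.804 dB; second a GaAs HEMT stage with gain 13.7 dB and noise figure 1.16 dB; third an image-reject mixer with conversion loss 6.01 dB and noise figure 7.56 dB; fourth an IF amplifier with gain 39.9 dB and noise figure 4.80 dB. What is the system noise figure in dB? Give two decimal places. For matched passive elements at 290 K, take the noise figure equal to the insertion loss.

Convert to linear (a loss of L dB is a gain of −L dB): F_i = 10^(NF_i/10), G_i = 10^(G_i,dB/10)
  Stage 1: F_1 = 10^(0.804/10) = 1.203, G_1 = 10^(−0.804/10) = 0.8310
  Stage 2: F_2 = 10^(1.16/10) = 1.306, G_2 = 10^(13.7/10) = 23.44
  Stage 3: F_3 = 10^(7.56/10) = 5.702, G_3 = 10^(−6.01/10) = 0.2506
  Stage 4: F_4 = 10^(4.80/10) = 3.020, G_4 = 10^(39.9/10) = 9772
Friis cascade:
  F = 1.203 + (1.306 − 1)/0.8310 + (5.702 − 1)/19.48 + (3.020 − 1)/4.882 = 2.227
NF = 10 log₁₀(2.227) = 3.48 dB

3.48 dB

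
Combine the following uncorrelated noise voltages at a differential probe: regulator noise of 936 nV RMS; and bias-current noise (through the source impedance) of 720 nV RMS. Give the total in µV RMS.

1.18 µV

Uncorrelated sources add in power (mean-square): V_tot = √(ΣV_i²)
V_tot = √[(9.36×10⁻⁷)² + (7.20×10⁻⁷)²] = 1.18×10⁻⁶ V = 1.18 µV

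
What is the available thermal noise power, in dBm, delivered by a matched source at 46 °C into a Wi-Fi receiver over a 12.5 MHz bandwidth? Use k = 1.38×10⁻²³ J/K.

−102.6 dBm

T = 46 °C + 273.15 = 319.15 K
P_n = kTB = 1.38×10⁻²³ × 319.15 × 1.25×10⁷ = 5.51×10⁻¹⁴ W
In dBm: 10 log₁₀(5.51×10⁻¹⁴ / 10⁻³) = −102.6 dBm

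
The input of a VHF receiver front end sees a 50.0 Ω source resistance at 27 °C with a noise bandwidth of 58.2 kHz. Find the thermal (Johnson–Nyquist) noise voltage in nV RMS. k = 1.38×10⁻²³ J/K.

T = 27 °C + 273.15 = 300.15 K
V_n = √(4kTRB)
4kTRB = 4 × 1.38×10⁻²³ × 300.15 × 5.00×10¹ × 5.82×10⁴ = 4.82×10⁻¹⁴ V²
V_n = √(4.82×10⁻¹⁴) = 2.20×10⁻⁷ V = 220 nV

220 nV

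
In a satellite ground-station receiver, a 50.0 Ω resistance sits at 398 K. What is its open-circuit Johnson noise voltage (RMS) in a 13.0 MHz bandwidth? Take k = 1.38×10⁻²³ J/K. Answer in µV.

3.78 µV

V_n = √(4kTRB)
4kTRB = 4 × 1.38×10⁻²³ × 398 × 5.00×10¹ × 1.30×10⁷ = 1.43×10⁻¹¹ V²
V_n = √(1.43×10⁻¹¹) = 3.78×10⁻⁶ V = 3.78 µV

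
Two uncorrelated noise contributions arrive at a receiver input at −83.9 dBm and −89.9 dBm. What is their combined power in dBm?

Convert to linear, add, convert back:
P₁ = 4.07×10⁻¹² W, P₂ = 1.02×10⁻¹² W
P_tot = 5.10×10⁻¹² W → 10 log₁₀(P_tot / 10⁻³) = −82.9 dBm

−82.9 dBm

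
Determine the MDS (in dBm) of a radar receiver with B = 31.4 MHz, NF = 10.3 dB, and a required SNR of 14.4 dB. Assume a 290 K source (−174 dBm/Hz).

−74.3 dBm

Sensitivity = −174 + 10 log₁₀(B) + NF + SNR_min
= −174 + 74.97 + 10.3 + 14.4
= −74.33 dBm → −74.3 dBm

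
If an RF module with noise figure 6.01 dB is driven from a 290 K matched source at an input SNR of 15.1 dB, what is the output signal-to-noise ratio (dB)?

9.09 dB

By definition F = SNR_in/SNR_out, so in dB: SNR_out = SNR_in − NF
SNR_out = 15.1 − 6.01 = 9.09 dB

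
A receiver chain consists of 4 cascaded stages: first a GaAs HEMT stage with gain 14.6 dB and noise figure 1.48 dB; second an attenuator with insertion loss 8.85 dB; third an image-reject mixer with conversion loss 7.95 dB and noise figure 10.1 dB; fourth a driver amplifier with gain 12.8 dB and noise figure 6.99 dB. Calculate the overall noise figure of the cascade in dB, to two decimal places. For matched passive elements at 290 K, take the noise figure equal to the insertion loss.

10.31 dB

Convert to linear (a loss of L dB is a gain of −L dB): F_i = 10^(NF_i/10), G_i = 10^(G_i,dB/10)
  Stage 1: F_1 = 10^(1.48/10) = 1.406, G_1 = 10^(14.6/10) = 28.84
  Stage 2: F_2 = 10^(8.85/10) = 7.674, G_2 = 10^(−8.85/10) = 0.1303
  Stage 3: F_3 = 10^(10.1/10) = 10.23, G_3 = 10^(−7.95/10) = 0.1603
  Stage 4: F_4 = 10^(6.99/10) = 5.000, G_4 = 10^(12.8/10) = 19.05
Friis cascade:
  F = 1.406 + (7.674 − 1)/28.84 + (10.23 − 1)/3.758 + (5.000 − 1)/0.6026 = 10.73
NF = 10 log₁₀(10.73) = 10.31 dB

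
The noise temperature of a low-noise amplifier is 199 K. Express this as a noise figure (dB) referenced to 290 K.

F = 1 + T_e/T₀ = 1 + 199/290 = 1.68621
NF = 10 log₁₀(1.68621) = 2.27 dB

2.27 dB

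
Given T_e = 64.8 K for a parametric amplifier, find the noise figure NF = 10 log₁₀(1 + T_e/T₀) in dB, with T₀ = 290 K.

0.876 dB

F = 1 + T_e/T₀ = 1 + 64.8/290 = 1.22345
NF = 10 log₁₀(1.22345) = 0.876 dB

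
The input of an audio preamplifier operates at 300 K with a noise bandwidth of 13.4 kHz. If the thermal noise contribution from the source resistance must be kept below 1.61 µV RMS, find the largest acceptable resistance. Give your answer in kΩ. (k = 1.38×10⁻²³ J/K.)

11.7 kΩ

Johnson–Nyquist: V_n = √(4kTRB) ⇒ R = V_n² / (4kTB)
4kTB = 4 × 1.38×10⁻²³ × 300 × 1.34×10⁴ = 2.22×10⁻¹⁶
R = (1.61×10⁻⁶)² / 2.22×10⁻¹⁶ = 1.17×10⁴ Ω = 11.7 kΩ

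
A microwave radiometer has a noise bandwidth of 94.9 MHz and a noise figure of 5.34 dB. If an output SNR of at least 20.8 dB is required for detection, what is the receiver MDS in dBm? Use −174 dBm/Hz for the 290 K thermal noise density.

−68.1 dBm

Sensitivity = −174 + 10 log₁₀(B) + NF + SNR_min
= −174 + 79.77 + 5.34 + 20.8
= −68.09 dBm → −68.1 dBm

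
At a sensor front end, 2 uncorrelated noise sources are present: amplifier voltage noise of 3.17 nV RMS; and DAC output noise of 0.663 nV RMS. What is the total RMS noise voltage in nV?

Uncorrelated sources add in power (mean-square): V_tot = √(ΣV_i²)
V_tot = √[(3.17×10⁻⁹)² + (6.63×10⁻¹⁰)²] = 3.24×10⁻⁹ V = 3.24 nV

3.24 nV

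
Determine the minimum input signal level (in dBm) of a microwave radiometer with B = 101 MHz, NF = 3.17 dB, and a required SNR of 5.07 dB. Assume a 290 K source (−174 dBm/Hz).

−85.7 dBm

Sensitivity = −174 + 10 log₁₀(B) + NF + SNR_min
= −174 + 80.04 + 3.17 + 5.07
= −85.72 dBm → −85.7 dBm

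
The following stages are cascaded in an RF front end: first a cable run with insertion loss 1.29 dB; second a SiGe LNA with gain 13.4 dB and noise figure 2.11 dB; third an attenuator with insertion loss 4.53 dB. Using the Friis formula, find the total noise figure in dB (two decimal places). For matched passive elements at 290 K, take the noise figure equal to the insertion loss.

Convert to linear (a loss of L dB is a gain of −L dB): F_i = 10^(NF_i/10), G_i = 10^(G_i,dB/10)
  Stage 1: F_1 = 10^(1.29/10) = 1.346, G_1 = 10^(−1.29/10) = 0.7430
  Stage 2: F_2 = 10^(2.11/10) = 1.626, G_2 = 10^(13.4/10) = 21.88
  Stage 3: F_3 = 10^(4.53/10) = 2.838, G_3 = 10^(−4.53/10) = 0.3524
Friis cascade:
  F = 1.346 + (1.626 − 1)/0.7430 + (2.838 − 1)/16.26 = 2.301
NF = 10 log₁₀(2.301) = 3.62 dB

3.62 dB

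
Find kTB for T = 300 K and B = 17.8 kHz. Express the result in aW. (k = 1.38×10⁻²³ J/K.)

73.7 aW

P_n = kTB = 1.38×10⁻²³ × 300 × 1.78×10⁴ = 7.37×10⁻¹⁷ W = 73.7 aW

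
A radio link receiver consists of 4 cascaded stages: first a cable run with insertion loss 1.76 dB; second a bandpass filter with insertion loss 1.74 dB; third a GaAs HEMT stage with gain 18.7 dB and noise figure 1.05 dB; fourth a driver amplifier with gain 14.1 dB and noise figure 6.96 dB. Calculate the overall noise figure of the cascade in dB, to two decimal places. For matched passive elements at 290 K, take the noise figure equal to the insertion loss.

Convert to linear (a loss of L dB is a gain of −L dB): F_i = 10^(NF_i/10), G_i = 10^(G_i,dB/10)
  Stage 1: F_1 = 10^(1.76/10) = 1.500, G_1 = 10^(−1.76/10) = 0.6668
  Stage 2: F_2 = 10^(1.74/10) = 1.493, G_2 = 10^(−1.74/10) = 0.6699
  Stage 3: F_3 = 10^(1.05/10) = 1.274, G_3 = 10^(18.7/10) = 74.13
  Stage 4: F_4 = 10^(6.96/10) = 4.966, G_4 = 10^(14.1/10) = 25.70
Friis cascade:
  F = 1.500 + (1.493 − 1)/0.6668 + (1.274 − 1)/0.4467 + (4.966 − 1)/33.11 = 2.971
NF = 10 log₁₀(2.971) = 4.73 dB

4.73 dB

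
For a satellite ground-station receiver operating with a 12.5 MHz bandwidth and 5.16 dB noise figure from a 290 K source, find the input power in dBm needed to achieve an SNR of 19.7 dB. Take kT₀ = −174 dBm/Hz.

Sensitivity = −174 + 10 log₁₀(B) + NF + SNR_min
= −174 + 70.97 + 5.16 + 19.7
= −78.17 dBm → −78.2 dBm

−78.2 dBm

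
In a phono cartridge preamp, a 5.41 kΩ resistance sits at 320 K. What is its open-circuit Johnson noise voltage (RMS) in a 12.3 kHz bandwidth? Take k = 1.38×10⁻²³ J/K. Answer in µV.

1.08 µV

V_n = √(4kTRB)
4kTRB = 4 × 1.38×10⁻²³ × 320 × 5.41×10³ × 1.23×10⁴ = 1.18×10⁻¹² V²
V_n = √(1.18×10⁻¹²) = 1.08×10⁻⁶ V = 1.08 µV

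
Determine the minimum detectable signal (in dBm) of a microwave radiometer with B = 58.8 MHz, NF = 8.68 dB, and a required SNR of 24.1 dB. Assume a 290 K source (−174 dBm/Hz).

−63.5 dBm

Sensitivity = −174 + 10 log₁₀(B) + NF + SNR_min
= −174 + 77.69 + 8.68 + 24.1
= −63.53 dBm → −63.5 dBm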